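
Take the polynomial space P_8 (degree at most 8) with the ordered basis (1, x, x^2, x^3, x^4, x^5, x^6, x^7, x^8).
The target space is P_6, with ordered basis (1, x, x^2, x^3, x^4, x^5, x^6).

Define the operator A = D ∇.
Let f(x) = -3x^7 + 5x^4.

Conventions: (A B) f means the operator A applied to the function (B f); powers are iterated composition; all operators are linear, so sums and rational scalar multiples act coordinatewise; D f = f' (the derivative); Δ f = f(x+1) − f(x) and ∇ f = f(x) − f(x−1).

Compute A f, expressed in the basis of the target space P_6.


∇ f = -21x^6 + 63x^5 - 105x^4 + 125x^3 - 93x^2 + 41x - 8
D ∇ f = -126x^5 + 315x^4 - 420x^3 + 375x^2 - 186x + 41

the image equals g(x) = -126x^5 + 315x^4 - 420x^3 + 375x^2 - 186x + 41


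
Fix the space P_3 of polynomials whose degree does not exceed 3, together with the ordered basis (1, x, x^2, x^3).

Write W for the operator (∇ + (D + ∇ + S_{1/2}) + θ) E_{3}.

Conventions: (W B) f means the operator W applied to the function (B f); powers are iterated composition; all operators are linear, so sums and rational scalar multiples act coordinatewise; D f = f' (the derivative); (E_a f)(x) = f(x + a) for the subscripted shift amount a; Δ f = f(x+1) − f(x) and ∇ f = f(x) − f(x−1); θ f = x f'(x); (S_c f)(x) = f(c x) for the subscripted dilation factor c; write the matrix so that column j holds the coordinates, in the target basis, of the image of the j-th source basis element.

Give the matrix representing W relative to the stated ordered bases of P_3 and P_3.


image of 1: 1
image of x: (3/2)x + 6
image of x^2: (9/4)x^2 + 15x + 25
image of x^3: (25/8)x^3 + (117/4)x^2 + (177/2)x + 92
each image's coordinates form column j of the matrix

the matrix is [[1, 6, 25, 92]; [0, 3/2, 15, 177/2]; [0, 0, 9/4, 117/4]; [0, 0, 0, 25/8]] (rows listed top to bottom)


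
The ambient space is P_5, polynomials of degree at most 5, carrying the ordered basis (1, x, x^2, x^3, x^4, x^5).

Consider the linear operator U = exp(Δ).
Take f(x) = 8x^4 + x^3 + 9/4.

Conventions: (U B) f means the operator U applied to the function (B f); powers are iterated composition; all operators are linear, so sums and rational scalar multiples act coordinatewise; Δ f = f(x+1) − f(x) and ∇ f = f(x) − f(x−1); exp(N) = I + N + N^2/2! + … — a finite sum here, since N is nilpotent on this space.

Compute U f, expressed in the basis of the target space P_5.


order-1 term: 32x^3 + 51x^2 + 35x + 9
order-2 term: 48x^2 + 99x + 59
order-3 term: 32x + 49
order-4 term: 8
the series for exp(Δ) f terminates at order 4
exp(Δ) f = 8x^4 + 33x^3 + 99x^2 + 166x + 509/4

g(x) = 8x^4 + 33x^3 + 99x^2 + 166x + 509/4


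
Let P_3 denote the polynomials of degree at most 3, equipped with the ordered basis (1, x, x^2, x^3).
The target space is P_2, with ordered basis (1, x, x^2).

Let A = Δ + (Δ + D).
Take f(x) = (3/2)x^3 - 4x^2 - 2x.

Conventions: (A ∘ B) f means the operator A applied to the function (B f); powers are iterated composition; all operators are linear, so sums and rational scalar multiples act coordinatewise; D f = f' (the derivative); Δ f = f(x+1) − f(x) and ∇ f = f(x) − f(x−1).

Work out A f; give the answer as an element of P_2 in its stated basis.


Δ f = (9/2)x^2 - (7/2)x - 9/2
Δ f = (9/2)x^2 - (7/2)x - 9/2
D f = (9/2)x^2 - 8x - 2
(Δ + D) f = 9x^2 - (23/2)x - 13/2
(Δ + (Δ + D)) f = (27/2)x^2 - 15x - 11

the result is g(x) = (27/2)x^2 - 15x - 11


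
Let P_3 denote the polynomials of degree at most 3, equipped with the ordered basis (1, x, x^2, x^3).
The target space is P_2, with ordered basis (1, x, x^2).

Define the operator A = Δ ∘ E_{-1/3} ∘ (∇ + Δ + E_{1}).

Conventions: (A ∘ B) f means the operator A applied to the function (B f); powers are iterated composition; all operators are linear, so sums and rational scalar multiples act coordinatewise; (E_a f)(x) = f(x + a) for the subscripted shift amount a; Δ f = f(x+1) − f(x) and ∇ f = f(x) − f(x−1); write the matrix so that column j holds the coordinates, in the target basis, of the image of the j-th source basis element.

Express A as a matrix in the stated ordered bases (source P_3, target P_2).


image of 1: 0
image of x: 1
image of x^2: 2x + 19/3
image of x^3: 3x^2 + 19x + 19/3
each image's coordinates form column j of the matrix

the matrix is [[0, 1, 19/3, 19/3]; [0, 0, 2, 19]; [0, 0, 0, 3]] (rows listed top to bottom)


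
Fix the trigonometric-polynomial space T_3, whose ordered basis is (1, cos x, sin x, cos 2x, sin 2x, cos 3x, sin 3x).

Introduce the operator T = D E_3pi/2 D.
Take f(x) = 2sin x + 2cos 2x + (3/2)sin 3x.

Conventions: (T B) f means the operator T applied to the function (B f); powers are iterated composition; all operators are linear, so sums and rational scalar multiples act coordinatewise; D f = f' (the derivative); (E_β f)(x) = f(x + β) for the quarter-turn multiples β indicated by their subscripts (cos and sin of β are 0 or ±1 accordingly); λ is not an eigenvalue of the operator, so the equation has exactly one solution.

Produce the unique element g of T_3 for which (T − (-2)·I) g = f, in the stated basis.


g(x) = -(2/5)cos x + (4/5)sin x + (1/3)cos 2x + (27/170)cos 3x + (3/85)sin 3x

write g with unknown coordinates in the stated basis and equate coefficients in (T − (-2)·I) g = f
solving from the highest basis element down gives g = -(2/5)cos x + (4/5)sin x + (1/3)cos 2x + (27/170)cos 3x + (3/85)sin 3x
check: T g = (4/5)cos x + (2/5)sin x + (4/3)cos 2x - (27/85)cos 3x + (243/170)sin 3x
so T g − (-2)·g = 2sin x + 2cos 2x + (3/2)sin 3x = f ✓


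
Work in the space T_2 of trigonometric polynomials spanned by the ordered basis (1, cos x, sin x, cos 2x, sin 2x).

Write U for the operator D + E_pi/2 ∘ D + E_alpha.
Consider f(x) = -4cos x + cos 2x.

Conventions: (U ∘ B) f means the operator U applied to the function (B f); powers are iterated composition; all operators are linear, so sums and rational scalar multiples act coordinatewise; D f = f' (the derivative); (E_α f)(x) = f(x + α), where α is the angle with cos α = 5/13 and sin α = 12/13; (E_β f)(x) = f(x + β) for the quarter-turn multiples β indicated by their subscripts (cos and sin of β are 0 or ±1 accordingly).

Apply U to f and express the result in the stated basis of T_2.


D f = 4sin x - 2sin 2x
D f = 4sin x - 2sin 2x
E_pi/2 D f = 4cos x + 2sin 2x
E_alpha f = -(20/13)cos x + (48/13)sin x - (119/169)cos 2x - (120/169)sin 2x
(D + E_pi/2 ∘ D + E_alpha) f = (32/13)cos x + (100/13)sin x - (119/169)cos 2x - (120/169)sin 2x

g(x) = (32/13)cos x + (100/13)sin x - (119/169)cos 2x - (120/169)sin 2x


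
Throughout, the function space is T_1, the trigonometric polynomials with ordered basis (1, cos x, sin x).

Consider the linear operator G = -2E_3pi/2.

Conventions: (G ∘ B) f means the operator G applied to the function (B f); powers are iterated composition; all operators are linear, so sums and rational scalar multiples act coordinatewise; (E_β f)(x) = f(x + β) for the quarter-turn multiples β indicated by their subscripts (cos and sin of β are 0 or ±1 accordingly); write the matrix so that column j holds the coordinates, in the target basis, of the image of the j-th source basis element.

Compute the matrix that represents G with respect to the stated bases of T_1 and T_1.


image of 1: -2
image of cos x: -2sin x
image of sin x: 2cos x
each image's coordinates form column j of the matrix

the matrix is [[-2, 0, 0]; [0, 0, 2]; [0, -2, 0]] (rows listed top to bottom)


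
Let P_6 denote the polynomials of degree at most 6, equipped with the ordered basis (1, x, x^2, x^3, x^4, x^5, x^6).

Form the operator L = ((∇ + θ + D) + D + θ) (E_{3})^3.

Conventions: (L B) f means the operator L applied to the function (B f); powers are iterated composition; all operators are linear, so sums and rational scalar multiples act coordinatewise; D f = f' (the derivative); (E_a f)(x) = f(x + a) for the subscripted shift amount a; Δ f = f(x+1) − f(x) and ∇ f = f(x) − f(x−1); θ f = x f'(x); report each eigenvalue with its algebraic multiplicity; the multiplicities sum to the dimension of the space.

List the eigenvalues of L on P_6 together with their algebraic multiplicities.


image of 1: 0
image of x: 2x + 3
image of x^2: 4x^2 + 42x + 53
image of x^3: 6x^3 + 117x^2 + 645x + 703
image of x^4: 8x^4 + 228x^3 + 2262x^2 + 8644x + 8297
image of x^5: 10x^5 + 375x^4 + 5390x^3 + 36190x^2 + 107095x + 91891
image of x^6: 12x^6 + 558x^5 + 10515x^4 + 101540x^3 + 518115x^2 + 1259934x + 977885
the matrix is upper triangular; its diagonal is (0, 2, 4, 6, 8, 10, 12)
for a triangular matrix the eigenvalues are the diagonal entries, with algebraic multiplicity their repetition count

λ = 0 (multiplicity 1), λ = 2 (multiplicity 1), λ = 4 (multiplicity 1), λ = 6 (multiplicity 1), λ = 8 (multiplicity 1), λ = 10 (multiplicity 1), λ = 12 (multiplicity 1)


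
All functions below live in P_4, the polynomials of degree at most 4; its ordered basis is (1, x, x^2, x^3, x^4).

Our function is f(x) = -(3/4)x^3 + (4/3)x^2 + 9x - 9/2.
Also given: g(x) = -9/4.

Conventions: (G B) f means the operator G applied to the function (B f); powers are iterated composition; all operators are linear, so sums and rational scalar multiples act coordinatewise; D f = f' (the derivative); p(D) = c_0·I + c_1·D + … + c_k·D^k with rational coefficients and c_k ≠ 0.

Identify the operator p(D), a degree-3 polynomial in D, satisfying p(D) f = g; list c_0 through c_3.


p(D) = (1/2)·D^3, i.e. c_0 = 0, c_1 = 0, c_2 = 0, c_3 = 1/2

D^0 f = -(3/4)x^3 + (4/3)x^2 + 9x - 9/2
D^1 f = -(9/4)x^2 + (8/3)x + 9
D^2 f = -(9/2)x + 8/3
D^3 f = -9/2
matching coefficients of g against c_0 f + c_1 Df + … from the top degree down determines the c_i
solution: c_0 = 0, c_1 = 0, c_2 = 0, c_3 = 1/2


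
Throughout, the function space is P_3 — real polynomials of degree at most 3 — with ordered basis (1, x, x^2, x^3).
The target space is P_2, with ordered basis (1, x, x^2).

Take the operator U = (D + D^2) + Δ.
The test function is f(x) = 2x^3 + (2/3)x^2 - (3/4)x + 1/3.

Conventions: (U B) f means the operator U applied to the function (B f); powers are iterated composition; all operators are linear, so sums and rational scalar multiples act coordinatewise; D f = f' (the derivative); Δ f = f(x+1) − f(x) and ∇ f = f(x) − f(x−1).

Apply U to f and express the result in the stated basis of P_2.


D f = 6x^2 + (4/3)x - 3/4
D f = 6x^2 + (4/3)x - 3/4
D D f = 12x + 4/3
(D + D^2) f = 6x^2 + (40/3)x + 7/12
Δ f = 6x^2 + (22/3)x + 23/12
((D + D^2) + Δ) f = 12x^2 + (62/3)x + 5/2

g(x) = 12x^2 + (62/3)x + 5/2


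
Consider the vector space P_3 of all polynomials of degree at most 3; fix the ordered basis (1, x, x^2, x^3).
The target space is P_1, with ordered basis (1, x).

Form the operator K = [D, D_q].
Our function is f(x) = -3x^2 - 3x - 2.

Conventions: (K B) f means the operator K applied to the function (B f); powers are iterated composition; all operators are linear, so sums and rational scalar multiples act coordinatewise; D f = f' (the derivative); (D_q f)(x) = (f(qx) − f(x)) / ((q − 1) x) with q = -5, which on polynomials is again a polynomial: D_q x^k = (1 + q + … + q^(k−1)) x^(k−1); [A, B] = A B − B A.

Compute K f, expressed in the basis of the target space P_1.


g(x) = 18

D_q f = 12x - 3
D D_q f = 12
D f = -6x - 3
D_q D f = -6
[D, D_q] f = 18


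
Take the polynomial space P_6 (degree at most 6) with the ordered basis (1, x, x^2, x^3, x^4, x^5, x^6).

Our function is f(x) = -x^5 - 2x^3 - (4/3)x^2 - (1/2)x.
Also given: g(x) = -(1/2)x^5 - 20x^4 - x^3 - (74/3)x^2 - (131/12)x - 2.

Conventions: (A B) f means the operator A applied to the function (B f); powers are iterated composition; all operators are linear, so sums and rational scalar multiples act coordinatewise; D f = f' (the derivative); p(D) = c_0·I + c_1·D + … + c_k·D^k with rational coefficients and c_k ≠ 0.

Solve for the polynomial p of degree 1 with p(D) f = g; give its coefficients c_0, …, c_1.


p(D) = (1/2)·I + 4·D, i.e. c_0 = 1/2, c_1 = 4

D^0 f = -x^5 - 2x^3 - (4/3)x^2 - (1/2)x
D^1 f = -5x^4 - 6x^2 - (8/3)x - 1/2
matching coefficients of g against c_0 f + c_1 Df + … from the top degree down determines the c_i
solution: c_0 = 1/2, c_1 = 4


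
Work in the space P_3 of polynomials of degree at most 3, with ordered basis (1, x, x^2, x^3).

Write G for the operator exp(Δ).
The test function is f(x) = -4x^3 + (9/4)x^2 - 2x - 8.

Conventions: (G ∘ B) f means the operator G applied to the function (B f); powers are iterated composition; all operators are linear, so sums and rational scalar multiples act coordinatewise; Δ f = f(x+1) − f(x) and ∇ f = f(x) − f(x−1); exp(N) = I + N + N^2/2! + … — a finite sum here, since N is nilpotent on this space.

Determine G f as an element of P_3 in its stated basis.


g(x) = -4x^3 - (39/4)x^2 - (43/2)x - 51/2

order-1 term: -12x^2 - (15/2)x - 15/4
order-2 term: -12x - 39/4
order-3 term: -4
the series for exp(Δ) f terminates at order 3
exp(Δ) f = -4x^3 - (39/4)x^2 - (43/2)x - 51/2


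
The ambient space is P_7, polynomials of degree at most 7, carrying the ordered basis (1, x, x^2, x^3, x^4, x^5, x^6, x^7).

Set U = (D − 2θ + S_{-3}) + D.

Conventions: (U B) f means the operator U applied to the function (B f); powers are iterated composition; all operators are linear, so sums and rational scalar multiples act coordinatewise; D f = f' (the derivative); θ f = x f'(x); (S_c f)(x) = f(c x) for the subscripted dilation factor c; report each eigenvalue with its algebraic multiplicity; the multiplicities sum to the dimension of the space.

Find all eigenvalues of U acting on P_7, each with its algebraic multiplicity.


λ = -2201 (multiplicity 1), λ = -253 (multiplicity 1), λ = -33 (multiplicity 1), λ = -5 (multiplicity 1), λ = 1 (multiplicity 1), λ = 5 (multiplicity 1), λ = 73 (multiplicity 1), λ = 717 (multiplicity 1)

image of 1: 1
image of x: -5x + 2
image of x^2: 5x^2 + 4x
image of x^3: -33x^3 + 6x^2
image of x^4: 73x^4 + 8x^3
image of x^5: -253x^5 + 10x^4
image of x^6: 717x^6 + 12x^5
image of x^7: -2201x^7 + 14x^6
the matrix is upper triangular; its diagonal is (1, -5, 5, -33, 73, -253, 717, -2201)
for a triangular matrix the eigenvalues are the diagonal entries, with algebraic multiplicity their repetition count


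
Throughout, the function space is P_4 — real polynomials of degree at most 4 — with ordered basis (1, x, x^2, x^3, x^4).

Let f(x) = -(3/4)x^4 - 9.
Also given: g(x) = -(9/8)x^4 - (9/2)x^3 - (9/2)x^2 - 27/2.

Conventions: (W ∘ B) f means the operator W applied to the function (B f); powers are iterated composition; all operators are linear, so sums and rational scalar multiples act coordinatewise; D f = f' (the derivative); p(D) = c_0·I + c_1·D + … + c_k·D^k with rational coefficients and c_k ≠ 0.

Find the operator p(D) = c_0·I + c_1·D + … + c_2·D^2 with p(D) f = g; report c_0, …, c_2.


D^0 f = -(3/4)x^4 - 9
D^1 f = -3x^3
D^2 f = -9x^2
matching coefficients of g against c_0 f + c_1 Df + … from the top degree down determines the c_i
solution: c_0 = 3/2, c_1 = 3/2, c_2 = 1/2

c_0 = 3/2, c_1 = 3/2, c_2 = 1/2


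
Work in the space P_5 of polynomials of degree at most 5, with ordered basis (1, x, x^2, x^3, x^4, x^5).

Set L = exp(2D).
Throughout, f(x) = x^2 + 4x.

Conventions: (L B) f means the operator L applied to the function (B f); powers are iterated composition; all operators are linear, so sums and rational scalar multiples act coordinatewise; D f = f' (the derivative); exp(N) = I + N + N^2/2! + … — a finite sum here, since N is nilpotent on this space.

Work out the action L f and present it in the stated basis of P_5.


the image equals g(x) = x^2 + 8x + 12

order-1 term: 4x + 8
order-2 term: 4
the series for exp(2D) f terminates at order 2
exp(2D) f = x^2 + 8x + 12


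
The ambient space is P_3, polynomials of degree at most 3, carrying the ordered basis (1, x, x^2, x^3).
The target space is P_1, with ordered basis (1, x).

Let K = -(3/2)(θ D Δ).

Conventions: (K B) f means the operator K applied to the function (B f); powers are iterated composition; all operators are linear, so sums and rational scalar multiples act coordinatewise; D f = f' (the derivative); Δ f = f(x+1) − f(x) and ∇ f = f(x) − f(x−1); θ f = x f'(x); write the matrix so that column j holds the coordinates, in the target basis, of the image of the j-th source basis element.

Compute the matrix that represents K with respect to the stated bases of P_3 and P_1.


image of 1: 0
image of x: 0
image of x^2: 0
image of x^3: -9x
each image's coordinates form column j of the matrix

the matrix is [[0, 0, 0, 0]; [0, 0, 0, -9]] (rows listed top to bottom)


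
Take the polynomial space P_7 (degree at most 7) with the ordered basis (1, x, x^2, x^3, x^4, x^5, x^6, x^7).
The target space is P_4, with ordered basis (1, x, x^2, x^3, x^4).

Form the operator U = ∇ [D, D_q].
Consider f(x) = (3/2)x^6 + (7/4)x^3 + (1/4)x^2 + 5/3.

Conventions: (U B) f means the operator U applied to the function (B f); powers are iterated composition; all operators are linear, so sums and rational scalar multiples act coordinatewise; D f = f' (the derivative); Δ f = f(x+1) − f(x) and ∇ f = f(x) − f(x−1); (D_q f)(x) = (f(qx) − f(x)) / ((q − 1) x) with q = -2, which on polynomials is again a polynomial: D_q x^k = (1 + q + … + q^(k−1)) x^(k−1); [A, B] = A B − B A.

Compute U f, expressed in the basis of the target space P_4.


D_q f = -(63/2)x^5 + (21/4)x^2 - (1/4)x
D D_q f = -(315/2)x^4 + (21/2)x - 1/4
D f = 9x^5 + (21/4)x^2 + (1/2)x
D_q D f = 99x^4 - (21/4)x + 1/2
[D, D_q] f = -(513/2)x^4 + (63/4)x - 3/4
∇ [D, D_q] f = -1026x^3 + 1539x^2 - 1026x + 1089/4

g(x) = -1026x^3 + 1539x^2 - 1026x + 1089/4


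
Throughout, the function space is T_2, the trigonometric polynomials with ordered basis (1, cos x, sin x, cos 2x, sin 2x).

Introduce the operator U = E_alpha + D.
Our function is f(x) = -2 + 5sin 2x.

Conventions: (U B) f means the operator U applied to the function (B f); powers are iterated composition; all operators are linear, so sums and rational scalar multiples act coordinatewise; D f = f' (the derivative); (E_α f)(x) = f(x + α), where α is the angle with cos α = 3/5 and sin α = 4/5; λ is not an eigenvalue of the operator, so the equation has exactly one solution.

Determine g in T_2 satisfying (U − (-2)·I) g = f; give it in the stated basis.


write g with unknown coordinates in the stated basis and equate coefficients in (U − (-2)·I) g = f
solving from the highest basis element down gives g = -2/3 - (370/293)cos 2x + (215/293)sin 2x
check: U g = -2/3 + (740/293)cos 2x + (1035/293)sin 2x
so U g − (-2)·g = -2 + 5sin 2x = f ✓

g(x) = -2/3 - (370/293)cos 2x + (215/293)sin 2x


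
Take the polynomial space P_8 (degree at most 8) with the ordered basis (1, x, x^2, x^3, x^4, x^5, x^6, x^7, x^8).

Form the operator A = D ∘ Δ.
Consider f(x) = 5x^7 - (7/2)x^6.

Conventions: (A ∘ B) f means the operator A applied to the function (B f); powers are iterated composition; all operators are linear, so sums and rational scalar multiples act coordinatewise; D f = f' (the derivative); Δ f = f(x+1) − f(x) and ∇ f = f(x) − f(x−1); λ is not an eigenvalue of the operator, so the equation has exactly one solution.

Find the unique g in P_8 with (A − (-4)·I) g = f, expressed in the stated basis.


the image equals g(x) = (5/4)x^7 - (7/8)x^6 - (105/8)x^5 - (105/4)x^4 + 35x^3 + (315/2)x^2 + (1365/16)x - 2023/32

write g with unknown coordinates in the stated basis and equate coefficients in (A − (-4)·I) g = f
solving from the highest basis element down gives g = (5/4)x^7 - (7/8)x^6 - (105/8)x^5 - (105/4)x^4 + 35x^3 + (315/2)x^2 + (1365/16)x - 2023/32
check: A g = (105/2)x^5 + 105x^4 - 140x^3 - 630x^2 - (1365/4)x + 2023/8
so A g − (-4)·g = 5x^7 - (7/2)x^6 = f ✓


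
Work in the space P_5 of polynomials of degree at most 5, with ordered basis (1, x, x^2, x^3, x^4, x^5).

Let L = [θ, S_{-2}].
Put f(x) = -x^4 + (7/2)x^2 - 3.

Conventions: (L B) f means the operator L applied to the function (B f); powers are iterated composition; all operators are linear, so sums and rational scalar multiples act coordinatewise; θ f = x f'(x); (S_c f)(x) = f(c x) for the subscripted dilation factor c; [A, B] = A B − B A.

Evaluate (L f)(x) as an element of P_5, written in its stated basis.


g(x) = 0

S_{-2} f = -16x^4 + 14x^2 - 3
θ S_{-2} f = -64x^4 + 28x^2
θ f = -4x^4 + 7x^2
S_{-2} θ f = -64x^4 + 28x^2
[θ, S_{-2}] f = 0


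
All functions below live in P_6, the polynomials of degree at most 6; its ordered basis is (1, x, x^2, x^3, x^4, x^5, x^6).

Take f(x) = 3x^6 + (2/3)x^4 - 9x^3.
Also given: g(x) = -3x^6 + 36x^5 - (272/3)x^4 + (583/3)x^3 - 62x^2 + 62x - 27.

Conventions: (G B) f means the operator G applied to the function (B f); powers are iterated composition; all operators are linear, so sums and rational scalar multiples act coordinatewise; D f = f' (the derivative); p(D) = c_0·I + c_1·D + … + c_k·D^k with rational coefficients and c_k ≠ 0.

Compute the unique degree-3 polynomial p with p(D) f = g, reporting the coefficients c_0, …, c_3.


D^0 f = 3x^6 + (2/3)x^4 - 9x^3
D^1 f = 18x^5 + (8/3)x^3 - 27x^2
D^2 f = 90x^4 + 8x^2 - 54x
D^3 f = 360x^3 + 16x - 54
matching coefficients of g against c_0 f + c_1 Df + … from the top degree down determines the c_i
solution: c_0 = -1, c_1 = 2, c_2 = -1, c_3 = 1/2

c_0 = -1, c_1 = 2, c_2 = -1, c_3 = 1/2


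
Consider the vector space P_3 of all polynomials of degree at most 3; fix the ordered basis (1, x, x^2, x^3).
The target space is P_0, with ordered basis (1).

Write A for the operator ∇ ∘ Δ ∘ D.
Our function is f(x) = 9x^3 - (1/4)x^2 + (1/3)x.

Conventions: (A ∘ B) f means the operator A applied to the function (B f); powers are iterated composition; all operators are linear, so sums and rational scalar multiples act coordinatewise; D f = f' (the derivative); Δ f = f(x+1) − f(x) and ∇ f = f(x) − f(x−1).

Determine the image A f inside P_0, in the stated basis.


D f = 27x^2 - (1/2)x + 1/3
Δ D f = 54x + 53/2
∇ Δ D f = 54

g(x) = 54


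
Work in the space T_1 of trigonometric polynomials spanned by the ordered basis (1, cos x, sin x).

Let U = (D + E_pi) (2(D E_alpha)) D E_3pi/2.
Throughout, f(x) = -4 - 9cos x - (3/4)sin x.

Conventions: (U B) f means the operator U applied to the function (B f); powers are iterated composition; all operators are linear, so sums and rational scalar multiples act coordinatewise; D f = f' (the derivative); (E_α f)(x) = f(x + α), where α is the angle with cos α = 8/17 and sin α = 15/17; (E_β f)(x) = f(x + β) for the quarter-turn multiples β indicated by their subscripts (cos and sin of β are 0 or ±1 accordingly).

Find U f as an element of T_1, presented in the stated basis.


E_3pi/2 f = -4 + (3/4)cos x - 9sin x
D E_3pi/2 f = -9cos x - (3/4)sin x
E_alpha D E_3pi/2 f = -(333/68)cos x + (129/17)sin x
D E_alpha D E_3pi/2 f = (129/17)cos x + (333/68)sin x
(2(D E_alpha)) D E_3pi/2 f = (258/17)cos x + (333/34)sin x
D ((2(D E_alpha)) D) E_3pi/2 f = (333/34)cos x - (258/17)sin x
E_pi ((2(D E_alpha)) D) E_3pi/2 f = -(258/17)cos x - (333/34)sin x
(D + E_pi) ((2(D E_alpha)) D) E_3pi/2 f = -(183/34)cos x - (849/34)sin x

the result is g(x) = -(183/34)cos x - (849/34)sin x


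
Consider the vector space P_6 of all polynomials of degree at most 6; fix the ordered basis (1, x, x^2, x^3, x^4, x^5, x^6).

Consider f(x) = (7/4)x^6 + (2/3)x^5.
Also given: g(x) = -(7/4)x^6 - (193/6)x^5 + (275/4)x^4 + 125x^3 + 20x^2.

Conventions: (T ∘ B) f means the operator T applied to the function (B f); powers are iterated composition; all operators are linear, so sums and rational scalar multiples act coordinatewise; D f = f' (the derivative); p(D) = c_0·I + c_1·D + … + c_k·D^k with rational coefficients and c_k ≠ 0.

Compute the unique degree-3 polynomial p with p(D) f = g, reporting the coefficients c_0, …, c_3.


c_0 = -1, c_1 = -3, c_2 = 3/2, c_3 = 1/2

D^0 f = (7/4)x^6 + (2/3)x^5
D^1 f = (21/2)x^5 + (10/3)x^4
D^2 f = (105/2)x^4 + (40/3)x^3
D^3 f = 210x^3 + 40x^2
matching coefficients of g against c_0 f + c_1 Df + … from the top degree down determines the c_i
solution: c_0 = -1, c_1 = -3, c_2 = 3/2, c_3 = 1/2


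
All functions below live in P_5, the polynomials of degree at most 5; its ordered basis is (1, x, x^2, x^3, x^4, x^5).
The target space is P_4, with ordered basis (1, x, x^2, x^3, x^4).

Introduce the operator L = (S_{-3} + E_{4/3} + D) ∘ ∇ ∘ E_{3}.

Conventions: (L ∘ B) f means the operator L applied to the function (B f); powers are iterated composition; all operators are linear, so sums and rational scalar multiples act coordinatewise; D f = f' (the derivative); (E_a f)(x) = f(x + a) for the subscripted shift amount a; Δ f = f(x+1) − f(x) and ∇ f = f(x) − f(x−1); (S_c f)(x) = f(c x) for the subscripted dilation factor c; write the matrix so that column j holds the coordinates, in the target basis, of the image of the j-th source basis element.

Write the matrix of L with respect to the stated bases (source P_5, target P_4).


the matrix is [[0, 2, 44/3, 235/3, 9994/27, 133847/81]; [0, 0, -4, -16, 28/3, 14870/27]; [0, 0, 0, 30, 328, 6910/3]; [0, 0, 0, 0, -104, -3760/3]; [0, 0, 0, 0, 0, 410]] (rows listed top to bottom)

image of 1: 0
image of x: 2
image of x^2: -4x + 44/3
image of x^3: 30x^2 - 16x + 235/3
image of x^4: -104x^3 + 328x^2 + (28/3)x + 9994/27
image of x^5: 410x^4 - (3760/3)x^3 + (6910/3)x^2 + (14870/27)x + 133847/81
each image's coordinates form column j of the matrix


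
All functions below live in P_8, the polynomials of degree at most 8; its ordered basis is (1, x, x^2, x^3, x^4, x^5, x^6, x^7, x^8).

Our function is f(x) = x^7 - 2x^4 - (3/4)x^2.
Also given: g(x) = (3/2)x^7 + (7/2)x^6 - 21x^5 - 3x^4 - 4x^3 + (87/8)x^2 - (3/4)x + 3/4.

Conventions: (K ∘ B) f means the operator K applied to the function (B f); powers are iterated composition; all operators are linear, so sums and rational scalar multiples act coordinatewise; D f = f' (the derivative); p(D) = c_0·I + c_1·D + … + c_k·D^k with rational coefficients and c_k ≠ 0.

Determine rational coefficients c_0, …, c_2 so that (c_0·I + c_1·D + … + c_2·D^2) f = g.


p(D) = (3/2)·I + (1/2)·D − (1/2)·D^2, i.e. c_0 = 3/2, c_1 = 1/2, c_2 = -1/2

D^0 f = x^7 - 2x^4 - (3/4)x^2
D^1 f = 7x^6 - 8x^3 - (3/2)x
D^2 f = 42x^5 - 24x^2 - 3/2
matching coefficients of g against c_0 f + c_1 Df + … from the top degree down determines the c_i
solution: c_0 = 3/2, c_1 = 1/2, c_2 = -1/2


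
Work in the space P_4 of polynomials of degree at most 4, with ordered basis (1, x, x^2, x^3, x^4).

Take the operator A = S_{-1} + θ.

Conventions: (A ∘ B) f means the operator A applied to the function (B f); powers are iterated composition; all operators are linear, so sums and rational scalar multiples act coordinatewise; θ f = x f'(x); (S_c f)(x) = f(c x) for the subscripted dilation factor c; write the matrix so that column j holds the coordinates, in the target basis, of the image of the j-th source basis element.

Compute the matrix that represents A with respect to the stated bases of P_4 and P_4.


the matrix is [[1, 0, 0, 0, 0]; [0, 0, 0, 0, 0]; [0, 0, 3, 0, 0]; [0, 0, 0, 2, 0]; [0, 0, 0, 0, 5]] (rows listed top to bottom)

image of 1: 1
image of x: 0
image of x^2: 3x^2
image of x^3: 2x^3
image of x^4: 5x^4
each image's coordinates form column j of the matrix


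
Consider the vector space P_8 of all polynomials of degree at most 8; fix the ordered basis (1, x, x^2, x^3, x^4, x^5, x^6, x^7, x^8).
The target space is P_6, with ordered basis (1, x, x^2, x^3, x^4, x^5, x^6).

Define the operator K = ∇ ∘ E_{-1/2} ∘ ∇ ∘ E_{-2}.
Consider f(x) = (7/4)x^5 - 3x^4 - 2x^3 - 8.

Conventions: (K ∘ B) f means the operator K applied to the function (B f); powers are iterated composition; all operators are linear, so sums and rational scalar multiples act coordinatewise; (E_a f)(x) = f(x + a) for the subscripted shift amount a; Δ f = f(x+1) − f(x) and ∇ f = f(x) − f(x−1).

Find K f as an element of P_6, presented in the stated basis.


E_{-2} f = (7/4)x^5 - (41/2)x^4 + 92x^3 - 200x^2 + 212x - 96
∇ E_{-2} f = (35/4)x^4 - (199/2)x^3 + (833/2)x^2 - (3067/4)x + 2105/4
E_{-1/2} (∇ ∘ E_{-2}) f = (35/4)x^4 - 117x^3 + (4631/8)x^2 - (5049/4)x + 65711/64
∇ E_{-1/2} (∇ ∘ E_{-2}) f = 35x^3 - (807/2)x^2 + (6175/4)x - 15735/8

g(x) = 35x^3 - (807/2)x^2 + (6175/4)x - 15735/8


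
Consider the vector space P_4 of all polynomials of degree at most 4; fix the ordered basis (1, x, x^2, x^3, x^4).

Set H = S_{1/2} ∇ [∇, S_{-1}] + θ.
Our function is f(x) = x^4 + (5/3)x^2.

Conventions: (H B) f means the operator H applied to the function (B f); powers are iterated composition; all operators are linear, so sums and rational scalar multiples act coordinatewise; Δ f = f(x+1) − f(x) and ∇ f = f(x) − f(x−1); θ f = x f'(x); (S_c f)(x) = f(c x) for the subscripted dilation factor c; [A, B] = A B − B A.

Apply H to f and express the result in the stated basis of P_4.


the result is g(x) = 4x^4 + (28/3)x^2 - 12x + 68/3

S_{-1} f = x^4 + (5/3)x^2
∇ S_{-1} f = 4x^3 - 6x^2 + (22/3)x - 8/3
∇ f = 4x^3 - 6x^2 + (22/3)x - 8/3
S_{-1} ∇ f = -4x^3 - 6x^2 - (22/3)x - 8/3
[∇, S_{-1}] f = 8x^3 + (44/3)x
∇ [∇, S_{-1}] f = 24x^2 - 24x + 68/3
S_{1/2} ∇ [∇, S_{-1}] f = 6x^2 - 12x + 68/3
θ f = 4x^4 + (10/3)x^2
(S_{1/2} ∇ [∇, S_{-1}] + θ) f = 4x^4 + (28/3)x^2 - 12x + 68/3


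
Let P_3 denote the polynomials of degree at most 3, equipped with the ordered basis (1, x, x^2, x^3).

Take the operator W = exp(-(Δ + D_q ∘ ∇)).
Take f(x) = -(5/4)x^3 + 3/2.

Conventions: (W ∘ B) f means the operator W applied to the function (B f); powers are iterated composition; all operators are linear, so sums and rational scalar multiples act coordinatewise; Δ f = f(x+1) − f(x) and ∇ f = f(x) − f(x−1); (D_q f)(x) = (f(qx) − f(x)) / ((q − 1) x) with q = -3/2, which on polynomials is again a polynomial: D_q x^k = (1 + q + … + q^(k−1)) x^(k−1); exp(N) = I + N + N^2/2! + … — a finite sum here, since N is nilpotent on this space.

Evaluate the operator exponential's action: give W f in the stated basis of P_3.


the image equals g(x) = -(5/4)x^3 + (15/4)x^2 - (15/8)x - 101/16

order-1 term: (15/4)x^2 + (15/8)x - 5/2
order-2 term: -(15/4)x - 105/16
order-3 term: 5/4
the series for exp(-(Δ + D_q ∘ ∇)) f terminates at order 3
exp(-(Δ + D_q ∘ ∇)) f = -(5/4)x^3 + (15/4)x^2 - (15/8)x - 101/16


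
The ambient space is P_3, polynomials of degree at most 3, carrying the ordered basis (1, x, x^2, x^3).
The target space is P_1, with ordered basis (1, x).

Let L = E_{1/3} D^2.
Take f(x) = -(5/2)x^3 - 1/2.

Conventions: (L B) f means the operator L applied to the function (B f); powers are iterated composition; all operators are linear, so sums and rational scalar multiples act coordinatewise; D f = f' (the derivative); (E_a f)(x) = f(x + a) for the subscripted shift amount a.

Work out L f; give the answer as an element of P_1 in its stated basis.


g(x) = -15x - 5

D f = -(15/2)x^2
D D f = -15x
E_{1/3} D^2 f = -15x - 5


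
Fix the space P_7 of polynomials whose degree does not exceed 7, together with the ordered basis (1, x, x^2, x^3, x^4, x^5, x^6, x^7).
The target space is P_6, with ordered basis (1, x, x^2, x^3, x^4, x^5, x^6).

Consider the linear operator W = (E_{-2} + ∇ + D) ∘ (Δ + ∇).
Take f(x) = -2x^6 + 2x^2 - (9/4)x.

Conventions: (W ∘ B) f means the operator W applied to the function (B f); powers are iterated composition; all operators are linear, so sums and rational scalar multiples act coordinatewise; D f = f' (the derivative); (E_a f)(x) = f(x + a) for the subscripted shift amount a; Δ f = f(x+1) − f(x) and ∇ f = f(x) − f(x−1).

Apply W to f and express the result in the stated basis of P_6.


Δ f = -12x^5 - 30x^4 - 40x^3 - 30x^2 - 8x - 9/4
∇ f = -12x^5 + 30x^4 - 40x^3 + 30x^2 - 8x - 9/4
(Δ + ∇) f = -24x^5 - 80x^3 - 16x - 9/2
E_{-2} (Δ + ∇) f = -24x^5 + 240x^4 - 1040x^3 + 2400x^2 - 2896x + 2871/2
∇ (Δ + ∇) f = -120x^4 + 240x^3 - 480x^2 + 360x - 120
D (Δ + ∇) f = -120x^4 - 240x^2 - 16
(E_{-2} + ∇ + D) (Δ + ∇) f = -24x^5 - 800x^3 + 1680x^2 - 2536x + 2599/2

the image equals g(x) = -24x^5 - 800x^3 + 1680x^2 - 2536x + 2599/2


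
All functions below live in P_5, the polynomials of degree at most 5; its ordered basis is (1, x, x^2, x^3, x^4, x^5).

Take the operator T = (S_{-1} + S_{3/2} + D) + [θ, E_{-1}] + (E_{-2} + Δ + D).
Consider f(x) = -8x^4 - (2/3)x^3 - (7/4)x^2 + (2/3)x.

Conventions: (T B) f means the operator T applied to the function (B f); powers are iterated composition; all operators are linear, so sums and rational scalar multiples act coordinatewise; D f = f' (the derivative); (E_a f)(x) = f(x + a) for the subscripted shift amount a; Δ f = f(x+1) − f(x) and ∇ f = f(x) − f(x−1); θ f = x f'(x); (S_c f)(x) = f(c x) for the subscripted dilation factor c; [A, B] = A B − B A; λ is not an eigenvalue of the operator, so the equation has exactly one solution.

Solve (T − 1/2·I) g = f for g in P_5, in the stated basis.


g(x) = -(128/105)x^4 + (2544/805)x^3 + (793/2415)x^2 - (39118/805)x + 602258/12075

write g with unknown coordinates in the stated basis and equate coefficients in (T − 1/2·I) g = f
solving from the highest basis element down gives g = -(128/105)x^4 + (2544/805)x^3 + (793/2415)x^2 - (39118/805)x + 602258/12075
check: T g = -(904/105)x^4 + (2206/2415)x^3 - (15319/9660)x^2 - (57067/2415)x + 301129/12075
so T g − 1/2·g = -8x^4 - (2/3)x^3 - (7/4)x^2 + (2/3)x = f ✓


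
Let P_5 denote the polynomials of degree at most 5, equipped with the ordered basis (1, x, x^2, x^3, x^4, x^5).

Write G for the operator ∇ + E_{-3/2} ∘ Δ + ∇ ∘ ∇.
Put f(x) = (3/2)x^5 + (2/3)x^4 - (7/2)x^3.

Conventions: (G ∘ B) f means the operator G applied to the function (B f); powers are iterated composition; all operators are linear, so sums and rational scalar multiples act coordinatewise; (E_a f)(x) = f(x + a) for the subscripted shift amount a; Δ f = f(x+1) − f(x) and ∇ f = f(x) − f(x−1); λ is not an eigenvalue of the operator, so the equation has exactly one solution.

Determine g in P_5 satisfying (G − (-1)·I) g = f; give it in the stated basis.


write g with unknown coordinates in the stated basis and equate coefficients in (G − (-1)·I) g = f
solving from the highest basis element down gives g = (3/2)x^5 - (43/3)x^4 + (757/6)x^3 - (3267/4)x^2 + (20911/6)x - 237423/32
check: G g = 15x^4 - (389/3)x^3 + (3267/4)x^2 - (20911/6)x + 237423/32
so G g − (-1)·g = (3/2)x^5 + (2/3)x^4 - (7/2)x^3 = f ✓

the image equals g(x) = (3/2)x^5 - (43/3)x^4 + (757/6)x^3 - (3267/4)x^2 + (20911/6)x - 237423/32


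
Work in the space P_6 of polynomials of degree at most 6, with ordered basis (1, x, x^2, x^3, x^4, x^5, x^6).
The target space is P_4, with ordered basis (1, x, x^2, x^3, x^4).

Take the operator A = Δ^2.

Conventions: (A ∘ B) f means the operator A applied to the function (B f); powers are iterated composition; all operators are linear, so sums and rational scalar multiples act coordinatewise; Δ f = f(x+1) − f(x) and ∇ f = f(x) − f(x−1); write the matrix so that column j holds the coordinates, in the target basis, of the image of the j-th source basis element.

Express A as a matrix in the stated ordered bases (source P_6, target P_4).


image of 1: 0
image of x: 0
image of x^2: 2
image of x^3: 6x + 6
image of x^4: 12x^2 + 24x + 14
image of x^5: 20x^3 + 60x^2 + 70x + 30
image of x^6: 30x^4 + 120x^3 + 210x^2 + 180x + 62
each image's coordinates form column j of the matrix

the matrix is [[0, 0, 2, 6, 14, 30, 62]; [0, 0, 0, 6, 24, 70, 180]; [0, 0, 0, 0, 12, 60, 210]; [0, 0, 0, 0, 0, 20, 120]; [0, 0, 0, 0, 0, 0, 30]] (rows listed top to bottom)


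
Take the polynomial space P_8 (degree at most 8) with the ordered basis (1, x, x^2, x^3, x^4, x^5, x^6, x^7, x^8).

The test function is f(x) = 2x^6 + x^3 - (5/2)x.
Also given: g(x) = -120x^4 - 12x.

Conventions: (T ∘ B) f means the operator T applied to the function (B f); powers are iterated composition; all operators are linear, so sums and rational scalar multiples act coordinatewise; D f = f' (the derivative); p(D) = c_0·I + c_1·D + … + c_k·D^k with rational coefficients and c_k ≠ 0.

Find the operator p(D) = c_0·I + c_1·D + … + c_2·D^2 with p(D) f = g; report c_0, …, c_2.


p(D) = -2·D^2, i.e. c_0 = 0, c_1 = 0, c_2 = -2

D^0 f = 2x^6 + x^3 - (5/2)x
D^1 f = 12x^5 + 3x^2 - 5/2
D^2 f = 60x^4 + 6x
matching coefficients of g against c_0 f + c_1 Df + … from the top degree down determines the c_i
solution: c_0 = 0, c_1 = 0, c_2 = -2


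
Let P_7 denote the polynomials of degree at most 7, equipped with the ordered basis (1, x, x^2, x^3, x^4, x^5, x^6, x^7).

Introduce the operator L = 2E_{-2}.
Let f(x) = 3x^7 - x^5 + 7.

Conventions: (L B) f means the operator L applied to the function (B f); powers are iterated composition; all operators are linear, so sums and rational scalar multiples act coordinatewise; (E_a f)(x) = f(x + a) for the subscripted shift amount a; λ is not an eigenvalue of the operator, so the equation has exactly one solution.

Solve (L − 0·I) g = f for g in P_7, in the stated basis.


g(x) = (3/2)x^7 + 21x^6 + (251/2)x^5 + 415x^4 + 820x^3 + 968x^2 + 632x + 359/2

write g with unknown coordinates in the stated basis and equate coefficients in (L − 0·I) g = f
solving from the highest basis element down gives g = (3/2)x^7 + 21x^6 + (251/2)x^5 + 415x^4 + 820x^3 + 968x^2 + 632x + 359/2
check: L g = 3x^7 - x^5 + 7
so L g − 0·g = 3x^7 - x^5 + 7 = f ✓


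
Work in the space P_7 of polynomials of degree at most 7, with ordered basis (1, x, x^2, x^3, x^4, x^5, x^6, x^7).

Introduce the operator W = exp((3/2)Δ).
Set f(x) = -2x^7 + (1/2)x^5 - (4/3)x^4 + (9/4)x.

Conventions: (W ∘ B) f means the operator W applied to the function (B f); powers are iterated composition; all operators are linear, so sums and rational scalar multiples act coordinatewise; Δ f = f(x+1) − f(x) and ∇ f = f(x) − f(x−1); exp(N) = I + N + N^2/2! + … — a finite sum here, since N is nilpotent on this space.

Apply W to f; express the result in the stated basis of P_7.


order-1 term: -21x^6 - 63x^5 - (405/4)x^4 - (211/2)x^3 - (135/2)x^2 - (101/4)x - 7/8
order-2 term: -(189/2)x^5 - (945/2)x^4 - (4365/4)x^3 - (5607/4)x^2 - (7785/8)x - 2301/8
order-3 term: -(945/4)x^4 - (2835/2)x^3 - (28215/8)x^2 - (33759/8)x - 32265/16
order-4 term: -(2835/8)x^3 - (8505/4)x^2 - (147015/32)x - 56403/16
order-5 term: -(5103/16)x^2 - (25515/16)x - 135837/64
order-6 term: -(5103/32)x - 15309/32
order-7 term: -2187/64
the series for exp((3/2)Δ) f terminates at order 7
exp((3/2)Δ) f = -2x^7 - 21x^6 - 157x^5 - (2434/3)x^4 - (23749/8)x^3 - (119061/16)x^2 - (92515/8)x - 270889/32

the result is g(x) = -2x^7 - 21x^6 - 157x^5 - (2434/3)x^4 - (23749/8)x^3 - (119061/16)x^2 - (92515/8)x - 270889/32


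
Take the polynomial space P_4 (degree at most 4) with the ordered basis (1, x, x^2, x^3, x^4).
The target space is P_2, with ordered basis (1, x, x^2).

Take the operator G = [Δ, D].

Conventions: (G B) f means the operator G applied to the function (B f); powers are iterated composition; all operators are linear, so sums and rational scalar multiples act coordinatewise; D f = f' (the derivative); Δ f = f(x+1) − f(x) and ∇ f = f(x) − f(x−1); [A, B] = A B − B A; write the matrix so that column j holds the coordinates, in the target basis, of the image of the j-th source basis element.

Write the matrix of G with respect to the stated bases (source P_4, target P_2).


the matrix is [[0, 0, 0, 0, 0]; [0, 0, 0, 0, 0]; [0, 0, 0, 0, 0]] (rows listed top to bottom)

image of 1: 0
image of x: 0
image of x^2: 0
image of x^3: 0
image of x^4: 0
each image's coordinates form column j of the matrix


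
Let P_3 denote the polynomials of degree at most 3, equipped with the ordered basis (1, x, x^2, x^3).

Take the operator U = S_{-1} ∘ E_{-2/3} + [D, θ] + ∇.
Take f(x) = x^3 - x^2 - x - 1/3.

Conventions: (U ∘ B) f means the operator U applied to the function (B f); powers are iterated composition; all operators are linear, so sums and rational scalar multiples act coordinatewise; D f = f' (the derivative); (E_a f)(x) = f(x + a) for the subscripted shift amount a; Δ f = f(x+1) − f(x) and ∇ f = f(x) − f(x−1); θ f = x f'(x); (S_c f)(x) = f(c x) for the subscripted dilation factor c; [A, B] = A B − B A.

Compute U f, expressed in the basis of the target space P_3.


E_{-2/3} f = x^3 - 3x^2 + (5/3)x - 11/27
S_{-1} E_{-2/3} f = -x^3 - 3x^2 - (5/3)x - 11/27
θ f = 3x^3 - 2x^2 - x
D θ f = 9x^2 - 4x - 1
D f = 3x^2 - 2x - 1
θ D f = 6x^2 - 2x
[D, θ] f = 3x^2 - 2x - 1
∇ f = 3x^2 - 5x + 1
(S_{-1} ∘ E_{-2/3} + [D, θ] + ∇) f = -x^3 + 3x^2 - (26/3)x - 11/27

g(x) = -x^3 + 3x^2 - (26/3)x - 11/27
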